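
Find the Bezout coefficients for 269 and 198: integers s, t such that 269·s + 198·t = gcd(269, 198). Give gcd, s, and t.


Euclidean algorithm on (269, 198) — divide until remainder is 0:
  269 = 1 · 198 + 71
  198 = 2 · 71 + 56
  71 = 1 · 56 + 15
  56 = 3 · 15 + 11
  15 = 1 · 11 + 4
  11 = 2 · 4 + 3
  4 = 1 · 3 + 1
  3 = 3 · 1 + 0
gcd(269, 198) = 1.
Track Bezout coefficients alongside the remainders: start with r₀ = 269 = a·1 + b·0 (s = 1, t = 0) and r₁ = 198 = a·0 + b·1 (s = 0, t = 1); each new remainder r_{k+1} = r_{k-1} − q_k·r_k inherits s_{k+1} = s_{k-1} − q_k·s_k, t_{k+1} = t_{k-1} − q_k·t_k, so r_k = a·s_k + b·t_k at every step:
  q = 1: r = 71, s = 1 − 1·0 = 1, t = 0 − 1·1 = -1  (check: 269·1 + 198·(-1) = 71)
  q = 2: r = 56, s = 0 − 2·1 = -2, t = 1 − 2·(-1) = 3  (check: 269·(-2) + 198·3 = 56)
  q = 1: r = 15, s = 1 − 1·(-2) = 3, t = -1 − 1·3 = -4  (check: 269·3 + 198·(-4) = 15)
  q = 3: r = 11, s = -2 − 3·3 = -11, t = 3 − 3·(-4) = 15  (check: 269·(-11) + 198·15 = 11)
  q = 1: r = 4, s = 3 − 1·(-11) = 14, t = -4 − 1·15 = -19  (check: 269·14 + 198·(-19) = 4)
  q = 2: r = 3, s = -11 − 2·14 = -39, t = 15 − 2·(-19) = 53  (check: 269·(-39) + 198·53 = 3)
  q = 1: r = 1, s = 14 − 1·(-39) = 53, t = -19 − 1·53 = -72  (check: 269·53 + 198·(-72) = 1)
The row with r = 1 (the gcd) gives the Bezout coefficients s = 53, t = -72.
Result: 269 · (53) + 198 · (-72) = 1.

gcd(269, 198) = 1; s = 53, t = -72 (check: 269·53 + 198·(-72) = 1).


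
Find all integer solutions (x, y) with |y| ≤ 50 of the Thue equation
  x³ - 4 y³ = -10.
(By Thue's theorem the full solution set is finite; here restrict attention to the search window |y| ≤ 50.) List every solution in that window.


The equation is x³ - 4y³ = -10. For fixed y, x³ = 4·y³ − 10, so a solution requires the RHS to be a perfect cube.
Strategy: iterate y from -50 to 50, compute RHS = 4·y³ − 10, and check whether it is a (positive or negative) perfect cube.
Check small values of y:
  y = 0: RHS = -10 is not a perfect cube.
  y = 1: RHS = -6 is not a perfect cube.
  y = -1: RHS = -14 is not a perfect cube.
  y = 2: RHS = 22 is not a perfect cube.
  y = -2: RHS = -42 is not a perfect cube.
  y = 3: RHS = 98 is not a perfect cube.
  y = -3: RHS = -118 is not a perfect cube.
Continuing the search up to |y| = 50 finds no solutions either.
No (x, y) in the scanned range satisfies the equation.

No integer solutions with |y| ≤ 50.


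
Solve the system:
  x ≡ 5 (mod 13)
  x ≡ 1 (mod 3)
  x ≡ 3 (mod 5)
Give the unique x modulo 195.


Moduli 13, 3, 5 are pairwise coprime; by CRT there is a unique solution modulo M = 13 · 3 · 5 = 195.
Solve pairwise, accumulating the modulus:
  Start with x ≡ 5 (mod 13).
  Combine with x ≡ 1 (mod 3): since gcd(13, 3) = 1, we get a unique residue mod 39.
    Write x = 5 + 13·t and substitute into x ≡ 1 (mod 3): 13·t ≡ 1 − 5 = -4 (mod 3).
    Reduce coefficients mod 3: 1·t ≡ 2 (mod 3).
    So t ≡ 2 (mod 3).
    Then x = 5 + 13·2 = 31, valid modulo lcm(13, 3) = 39: x ≡ 31 (mod 39).
  Combine with x ≡ 3 (mod 5): since gcd(39, 5) = 1, we get a unique residue mod 195.
    Write x = 31 + 39·t and substitute into x ≡ 3 (mod 5): 39·t ≡ 3 − 31 = -28 (mod 5).
    Reduce coefficients mod 5: 4·t ≡ 2 (mod 5).
    The inverse of 4 mod 5 is 4 (since 4·4 = 16 = 3·5 + 1), so t ≡ 4·2 = 8 ≡ 3 (mod 5).
    Then x = 31 + 39·3 = 148, valid modulo lcm(39, 5) = 195: x ≡ 148 (mod 195).
Verify: 148 mod 13 = 5 ✓, 148 mod 3 = 1 ✓, 148 mod 5 = 3 ✓.

x ≡ 148 (mod 195).


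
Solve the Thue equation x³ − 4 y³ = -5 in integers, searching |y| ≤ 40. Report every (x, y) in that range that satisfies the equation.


The equation is x³ - 4y³ = -5. For fixed y, x³ = 4·y³ − 5, so a solution requires the RHS to be a perfect cube.
Strategy: iterate y from -40 to 40, compute RHS = 4·y³ − 5, and check whether it is a (positive or negative) perfect cube.
Check small values of y:
  y = 0: RHS = -5 is not a perfect cube.
  y = 1: RHS = -1 = (-1)³ ⇒ x = -1 works.
  y = -1: RHS = -9 is not a perfect cube.
  y = 2: RHS = 27 = (3)³ ⇒ x = 3 works.
  y = -2: RHS = -37 is not a perfect cube.
  y = 3: RHS = 103 is not a perfect cube.
  y = -3: RHS = -113 is not a perfect cube.
Continuing the search up to |y| = 40 finds no further solutions beyond those listed.
Collected solutions: (-1, 1), (3, 2).

Solutions (with |y| ≤ 40): (-1, 1), (3, 2).


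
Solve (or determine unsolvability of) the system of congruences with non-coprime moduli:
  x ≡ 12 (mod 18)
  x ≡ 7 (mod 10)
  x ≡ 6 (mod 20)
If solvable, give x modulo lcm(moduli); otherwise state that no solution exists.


Moduli 18, 10, 20 are not pairwise coprime, so CRT works modulo lcm(m_i) when all pairwise compatibility conditions hold.
Pairwise compatibility: gcd(m_i, m_j) must divide a_i - a_j for every pair.
Merge one congruence at a time:
  Start: x ≡ 12 (mod 18).
  Combine with x ≡ 7 (mod 10): gcd(18, 10) = 2, and 7 - 12 = -5 is NOT divisible by 2.
    ⇒ system is inconsistent (no integer solution).

No solution (the system is inconsistent).


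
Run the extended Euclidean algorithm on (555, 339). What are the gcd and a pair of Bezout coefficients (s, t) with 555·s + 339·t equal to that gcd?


Euclidean algorithm on (555, 339) — divide until remainder is 0:
  555 = 1 · 339 + 216
  339 = 1 · 216 + 123
  216 = 1 · 123 + 93
  123 = 1 · 93 + 30
  93 = 3 · 30 + 3
  30 = 10 · 3 + 0
gcd(555, 339) = 3.
Track Bezout coefficients alongside the remainders: start with r₀ = 555 = a·1 + b·0 (s = 1, t = 0) and r₁ = 339 = a·0 + b·1 (s = 0, t = 1); each new remainder r_{k+1} = r_{k-1} − q_k·r_k inherits s_{k+1} = s_{k-1} − q_k·s_k, t_{k+1} = t_{k-1} − q_k·t_k, so r_k = a·s_k + b·t_k at every step:
  q = 1: r = 216, s = 1 − 1·0 = 1, t = 0 − 1·1 = -1  (check: 555·1 + 339·(-1) = 216)
  q = 1: r = 123, s = 0 − 1·1 = -1, t = 1 − 1·(-1) = 2  (check: 555·(-1) + 339·2 = 123)
  q = 1: r = 93, s = 1 − 1·(-1) = 2, t = -1 − 1·2 = -3  (check: 555·2 + 339·(-3) = 93)
  q = 1: r = 30, s = -1 − 1·2 = -3, t = 2 − 1·(-3) = 5  (check: 555·(-3) + 339·5 = 30)
  q = 3: r = 3, s = 2 − 3·(-3) = 11, t = -3 − 3·5 = -18  (check: 555·11 + 339·(-18) = 3)
The row with r = 3 (the gcd) gives the Bezout coefficients s = 11, t = -18.
Result: 555 · (11) + 339 · (-18) = 3.

gcd(555, 339) = 3; s = 11, t = -18 (check: 555·11 + 339·(-18) = 3).


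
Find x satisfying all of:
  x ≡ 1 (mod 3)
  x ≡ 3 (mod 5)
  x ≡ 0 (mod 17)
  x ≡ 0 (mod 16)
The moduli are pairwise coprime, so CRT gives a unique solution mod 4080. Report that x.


Product of moduli M = 3 · 5 · 17 · 16 = 4080.
Merge one congruence at a time:
  Start: x ≡ 1 (mod 3).
  Combine with x ≡ 3 (mod 5); new modulus lcm = 15.
    Write x = 1 + 3·t and substitute into x ≡ 3 (mod 5): 3·t ≡ 3 − 1 = 2 (mod 5).
    The inverse of 3 mod 5 is 2 (since 3·2 = 6 = 1·5 + 1), so t ≡ 2·2 = 4 ≡ 4 (mod 5).
    Then x = 1 + 3·4 = 13, valid modulo lcm(3, 5) = 15: x ≡ 13 (mod 15).
  Combine with x ≡ 0 (mod 17); new modulus lcm = 255.
    Write x = 13 + 15·t and substitute into x ≡ 0 (mod 17): 15·t ≡ 0 − 13 = -13 (mod 17).
    Reduce coefficients mod 17: 15·t ≡ 4 (mod 17).
    The inverse of 15 mod 17 is 8 (since 15·8 = 120 = 7·17 + 1), so t ≡ 8·4 = 32 ≡ 15 (mod 17).
    Then x = 13 + 15·15 = 238, valid modulo lcm(15, 17) = 255: x ≡ 238 (mod 255).
  Combine with x ≡ 0 (mod 16); new modulus lcm = 4080.
    Write x = 238 + 255·t and substitute into x ≡ 0 (mod 16): 255·t ≡ 0 − 238 = -238 (mod 16).
    Reduce coefficients mod 16: 15·t ≡ 2 (mod 16).
    The inverse of 15 mod 16 is 15 (since 15·15 = 225 = 14·16 + 1), so t ≡ 15·2 = 30 ≡ 14 (mod 16).
    Then x = 238 + 255·14 = 3808, valid modulo lcm(255, 16) = 4080: x ≡ 3808 (mod 4080).
Verify against each original: 3808 mod 3 = 1, 3808 mod 5 = 3, 3808 mod 17 = 0, 3808 mod 16 = 0.

x ≡ 3808 (mod 4080).


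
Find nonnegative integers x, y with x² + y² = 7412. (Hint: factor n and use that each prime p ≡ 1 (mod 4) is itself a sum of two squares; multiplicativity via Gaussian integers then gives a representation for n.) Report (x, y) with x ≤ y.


Step 1: Factor n = 7412 = 2^2 · 17 · 109.
Step 2: Check the mod-4 condition on each prime factor: 2 = 2 (special); 17 ≡ 1 (mod 4), exponent 1; 109 ≡ 1 (mod 4), exponent 1.
All primes ≡ 3 (mod 4) appear to even exponent (or don't appear), so by the two-squares theorem n IS expressible as a sum of two squares.
Step 3: Build a representation. Group n = k² · m with k = 2 and m = 17 · 109 = 1853 (a product of primes ≡ 1 (mod 4)); a representation of m scales to one of n via (k·x)² + (k·y)² = k²(x² + y²). Each prime p ≡ 1 (mod 4) is itself a sum of two squares; find a² by testing p − a² for a perfect square:
  17: 17 − 1² = 16 = 4² ⇒ 17 = 1² + 4².
  109: 109 − 1² = 108, 109 − 2² = 105, 109 − 3² = 100 = 10² ⇒ 109 = 3² + 10².
  Combine using the Brahmagupta–Fibonacci identity (a² + b²)(c² + d²) = (ac − bd)² + (ad + bc)² = (ac + bd)² + (ad − bc)²:
  17 · 109 = 1853: from (1² + 4²)(3² + 10²), take (1·3 − 4·10, 1·10 + 4·3) = (3 − 40, 10 + 12) = (-37, 22); dropping signs (only squares matter) gives (37, 22); check 37² + 22² = 1369 + 484 = 1853 ✓.
  Scale by k = 2: (2·37, 2·22) = (74, 44).
Step 4: Order so x ≤ y and verify: 44² + 74² = 1936 + 5476 = 7412 = n. ✓

n = 7412 = 44² + 74² (one valid representation with x ≤ y).


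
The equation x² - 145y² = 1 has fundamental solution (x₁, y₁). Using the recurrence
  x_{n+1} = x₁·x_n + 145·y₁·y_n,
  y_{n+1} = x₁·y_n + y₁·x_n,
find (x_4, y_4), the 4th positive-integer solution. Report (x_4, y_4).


Step 1: Find the fundamental solution (x₁, y₁) of x² - 145y² = 1.
  Expand √145 as a continued fraction. a₀ = ⌊√145⌋ = 12; iterate m_{k+1} = d_k·a_k − m_k, d_{k+1} = (145 − m_{k+1}²)/d_k, a_{k+1} = ⌊(a₀ + m_{k+1})/d_{k+1}⌋ (starting m₀ = 0, d₀ = 1), with convergents p_k = a_k·p_{k-1} + p_{k-2}, q_k = a_k·q_{k-1} + q_{k-2} (p₋₁ = 1, q₋₁ = 0):
  k = 0: a₀ = 12; p₀/q₀ = 12/1; p₀² − 145·q₀² = 144 − 145 = -1.
  k = 1: m = 12, d = 1, a = ⌊(12 + 12)/1⌋ = 24; p/q = (24·12 + 1)/(24·1 + 0) = 289/24; p² − 145·q² = 83521 − 83520 = 1.
  The first convergent with p² − 145·q² = 1 gives the fundamental solution (x₁, y₁) = (289, 24).
Step 2: Apply the recurrence (x_{n+1}, y_{n+1}) = (x₁x_n + 145y₁y_n, x₁y_n + y₁x_n) repeatedly.
  From (x_1, y_1) = (289, 24): x_2 = 289·289 + 145·24·24 = 167041; y_2 = 289·24 + 24·289 = 13872.
  From (x_2, y_2) = (167041, 13872): x_3 = 289·167041 + 145·24·13872 = 96549409; y_3 = 289·13872 + 24·167041 = 8017992.
  From (x_3, y_3) = (96549409, 8017992): x_4 = 289·96549409 + 145·24·8017992 = 55805391361; y_4 = 289·8017992 + 24·96549409 = 4634385504.
Step 3: Verify x_4² - 145·y_4² = 3114241704954373432321 - 3114241704954373432320 = 1 (should be 1). ✓

(x_1, y_1) = (289, 24); (x_4, y_4) = (55805391361, 4634385504).


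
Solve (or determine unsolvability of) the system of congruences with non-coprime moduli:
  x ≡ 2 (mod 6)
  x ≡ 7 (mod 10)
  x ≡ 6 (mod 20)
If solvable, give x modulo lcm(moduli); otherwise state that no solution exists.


Moduli 6, 10, 20 are not pairwise coprime, so CRT works modulo lcm(m_i) when all pairwise compatibility conditions hold.
Pairwise compatibility: gcd(m_i, m_j) must divide a_i - a_j for every pair.
Merge one congruence at a time:
  Start: x ≡ 2 (mod 6).
  Combine with x ≡ 7 (mod 10): gcd(6, 10) = 2, and 7 - 2 = 5 is NOT divisible by 2.
    ⇒ system is inconsistent (no integer solution).

No solution (the system is inconsistent).


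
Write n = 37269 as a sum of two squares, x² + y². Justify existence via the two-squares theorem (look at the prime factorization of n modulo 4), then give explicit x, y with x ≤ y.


Step 1: Factor n = 37269 = 3^2 · 41 · 101.
Step 2: Check the mod-4 condition on each prime factor: 3 ≡ 3 (mod 4), exponent 2 (must be even); 41 ≡ 1 (mod 4), exponent 1; 101 ≡ 1 (mod 4), exponent 1.
All primes ≡ 3 (mod 4) appear to even exponent (or don't appear), so by the two-squares theorem n IS expressible as a sum of two squares.
Step 3: Build a representation. Group n = k² · m with k = 3 and m = 41 · 101 = 4141 (a product of primes ≡ 1 (mod 4)); a representation of m scales to one of n via (k·x)² + (k·y)² = k²(x² + y²). Each prime p ≡ 1 (mod 4) is itself a sum of two squares; find a² by testing p − a² for a perfect square:
  41: 41 − 1² = 40, 41 − 2² = 37, 41 − 3² = 32, 41 − 4² = 25 = 5² ⇒ 41 = 4² + 5².
  101: 101 − 1² = 100 = 10² ⇒ 101 = 1² + 10².
  Combine using the Brahmagupta–Fibonacci identity (a² + b²)(c² + d²) = (ac − bd)² + (ad + bc)² = (ac + bd)² + (ad − bc)²:
  41 · 101 = 4141: from (4² + 5²)(1² + 10²), take (4·1 − 5·10, 4·10 + 5·1) = (4 − 50, 40 + 5) = (-46, 45); dropping signs (only squares matter) gives (46, 45); check 46² + 45² = 2116 + 2025 = 4141 ✓.
  Scale by k = 3: (3·46, 3·45) = (138, 135).
Step 4: Order so x ≤ y and verify: 135² + 138² = 18225 + 19044 = 37269 = n. ✓

n = 37269 = 135² + 138² (one valid representation with x ≤ y).


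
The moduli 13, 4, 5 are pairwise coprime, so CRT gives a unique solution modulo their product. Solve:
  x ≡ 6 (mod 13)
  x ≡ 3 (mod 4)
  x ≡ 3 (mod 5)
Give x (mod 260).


Moduli 13, 4, 5 are pairwise coprime; by CRT there is a unique solution modulo M = 13 · 4 · 5 = 260.
Solve pairwise, accumulating the modulus:
  Start with x ≡ 6 (mod 13).
  Combine with x ≡ 3 (mod 4): since gcd(13, 4) = 1, we get a unique residue mod 52.
    Write x = 6 + 13·t and substitute into x ≡ 3 (mod 4): 13·t ≡ 3 − 6 = -3 (mod 4).
    Reduce coefficients mod 4: 1·t ≡ 1 (mod 4).
    So t ≡ 1 (mod 4).
    Then x = 6 + 13·1 = 19, valid modulo lcm(13, 4) = 52: x ≡ 19 (mod 52).
  Combine with x ≡ 3 (mod 5): since gcd(52, 5) = 1, we get a unique residue mod 260.
    Write x = 19 + 52·t and substitute into x ≡ 3 (mod 5): 52·t ≡ 3 − 19 = -16 (mod 5).
    Reduce coefficients mod 5: 2·t ≡ 4 (mod 5).
    The inverse of 2 mod 5 is 3 (since 2·3 = 6 = 1·5 + 1), so t ≡ 3·4 = 12 ≡ 2 (mod 5).
    Then x = 19 + 52·2 = 123, valid modulo lcm(52, 5) = 260: x ≡ 123 (mod 260).
Verify: 123 mod 13 = 6 ✓, 123 mod 4 = 3 ✓, 123 mod 5 = 3 ✓.

x ≡ 123 (mod 260).


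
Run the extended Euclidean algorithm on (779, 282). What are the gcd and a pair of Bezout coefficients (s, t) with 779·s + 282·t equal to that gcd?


Euclidean algorithm on (779, 282) — divide until remainder is 0:
  779 = 2 · 282 + 215
  282 = 1 · 215 + 67
  215 = 3 · 67 + 14
  67 = 4 · 14 + 11
  14 = 1 · 11 + 3
  11 = 3 · 3 + 2
  3 = 1 · 2 + 1
  2 = 2 · 1 + 0
gcd(779, 282) = 1.
Track Bezout coefficients alongside the remainders: start with r₀ = 779 = a·1 + b·0 (s = 1, t = 0) and r₁ = 282 = a·0 + b·1 (s = 0, t = 1); each new remainder r_{k+1} = r_{k-1} − q_k·r_k inherits s_{k+1} = s_{k-1} − q_k·s_k, t_{k+1} = t_{k-1} − q_k·t_k, so r_k = a·s_k + b·t_k at every step:
  q = 2: r = 215, s = 1 − 2·0 = 1, t = 0 − 2·1 = -2  (check: 779·1 + 282·(-2) = 215)
  q = 1: r = 67, s = 0 − 1·1 = -1, t = 1 − 1·(-2) = 3  (check: 779·(-1) + 282·3 = 67)
  q = 3: r = 14, s = 1 − 3·(-1) = 4, t = -2 − 3·3 = -11  (check: 779·4 + 282·(-11) = 14)
  q = 4: r = 11, s = -1 − 4·4 = -17, t = 3 − 4·(-11) = 47  (check: 779·(-17) + 282·47 = 11)
  q = 1: r = 3, s = 4 − 1·(-17) = 21, t = -11 − 1·47 = -58  (check: 779·21 + 282·(-58) = 3)
  q = 3: r = 2, s = -17 − 3·21 = -80, t = 47 − 3·(-58) = 221  (check: 779·(-80) + 282·221 = 2)
  q = 1: r = 1, s = 21 − 1·(-80) = 101, t = -58 − 1·221 = -279  (check: 779·101 + 282·(-279) = 1)
The row with r = 1 (the gcd) gives the Bezout coefficients s = 101, t = -279.
Result: 779 · (101) + 282 · (-279) = 1.

gcd(779, 282) = 1; s = 101, t = -279 (check: 779·101 + 282·(-279) = 1).


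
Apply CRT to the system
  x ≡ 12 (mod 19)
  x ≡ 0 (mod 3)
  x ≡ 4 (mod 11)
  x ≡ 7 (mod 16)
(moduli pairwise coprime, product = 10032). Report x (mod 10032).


Product of moduli M = 19 · 3 · 11 · 16 = 10032.
Merge one congruence at a time:
  Start: x ≡ 12 (mod 19).
  Combine with x ≡ 0 (mod 3); new modulus lcm = 57.
    Write x = 12 + 19·t and substitute into x ≡ 0 (mod 3): 19·t ≡ 0 − 12 = -12 (mod 3).
    Reduce coefficients mod 3: 1·t ≡ 0 (mod 3).
    So t ≡ 0 (mod 3).
    Then x = 12 + 19·0 = 12, valid modulo lcm(19, 3) = 57: x ≡ 12 (mod 57).
  Combine with x ≡ 4 (mod 11); new modulus lcm = 627.
    Write x = 12 + 57·t and substitute into x ≡ 4 (mod 11): 57·t ≡ 4 − 12 = -8 (mod 11).
    Reduce coefficients mod 11: 2·t ≡ 3 (mod 11).
    The inverse of 2 mod 11 is 6 (since 2·6 = 12 = 1·11 + 1), so t ≡ 6·3 = 18 ≡ 7 (mod 11).
    Then x = 12 + 57·7 = 411, valid modulo lcm(57, 11) = 627: x ≡ 411 (mod 627).
  Combine with x ≡ 7 (mod 16); new modulus lcm = 10032.
    Write x = 411 + 627·t and substitute into x ≡ 7 (mod 16): 627·t ≡ 7 − 411 = -404 (mod 16).
    Reduce coefficients mod 16: 3·t ≡ 12 (mod 16).
    The inverse of 3 mod 16 is 11 (since 3·11 = 33 = 2·16 + 1), so t ≡ 11·12 = 132 ≡ 4 (mod 16).
    Then x = 411 + 627·4 = 2919, valid modulo lcm(627, 16) = 10032: x ≡ 2919 (mod 10032).
Verify against each original: 2919 mod 19 = 12, 2919 mod 3 = 0, 2919 mod 11 = 4, 2919 mod 16 = 7.

x ≡ 2919 (mod 10032).


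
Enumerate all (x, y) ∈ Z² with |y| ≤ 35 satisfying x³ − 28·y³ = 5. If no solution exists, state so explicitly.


The equation is x³ - 28y³ = 5. For fixed y, x³ = 28·y³ + 5, so a solution requires the RHS to be a perfect cube.
Strategy: iterate y from -35 to 35, compute RHS = 28·y³ + 5, and check whether it is a (positive or negative) perfect cube.
Check small values of y:
  y = 0: RHS = 5 is not a perfect cube.
  y = 1: RHS = 33 is not a perfect cube.
  y = -1: RHS = -23 is not a perfect cube.
  y = 2: RHS = 229 is not a perfect cube.
  y = -2: RHS = -219 is not a perfect cube.
  y = 3: RHS = 761 is not a perfect cube.
  y = -3: RHS = -751 is not a perfect cube.
Continuing the search up to |y| = 35 finds no solutions either.
No (x, y) in the scanned range satisfies the equation.

No integer solutions with |y| ≤ 35.


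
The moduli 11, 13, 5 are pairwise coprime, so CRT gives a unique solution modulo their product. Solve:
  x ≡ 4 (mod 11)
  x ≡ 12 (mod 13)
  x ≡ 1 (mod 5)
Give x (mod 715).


Moduli 11, 13, 5 are pairwise coprime; by CRT there is a unique solution modulo M = 11 · 13 · 5 = 715.
Solve pairwise, accumulating the modulus:
  Start with x ≡ 4 (mod 11).
  Combine with x ≡ 12 (mod 13): since gcd(11, 13) = 1, we get a unique residue mod 143.
    Write x = 4 + 11·t and substitute into x ≡ 12 (mod 13): 11·t ≡ 12 − 4 = 8 (mod 13).
    The inverse of 11 mod 13 is 6 (since 11·6 = 66 = 5·13 + 1), so t ≡ 6·8 = 48 ≡ 9 (mod 13).
    Then x = 4 + 11·9 = 103, valid modulo lcm(11, 13) = 143: x ≡ 103 (mod 143).
  Combine with x ≡ 1 (mod 5): since gcd(143, 5) = 1, we get a unique residue mod 715.
    Write x = 103 + 143·t and substitute into x ≡ 1 (mod 5): 143·t ≡ 1 − 103 = -102 (mod 5).
    Reduce coefficients mod 5: 3·t ≡ 3 (mod 5).
    The inverse of 3 mod 5 is 2 (since 3·2 = 6 = 1·5 + 1), so t ≡ 2·3 = 6 ≡ 1 (mod 5).
    Then x = 103 + 143·1 = 246, valid modulo lcm(143, 5) = 715: x ≡ 246 (mod 715).
Verify: 246 mod 11 = 4 ✓, 246 mod 13 = 12 ✓, 246 mod 5 = 1 ✓.

x ≡ 246 (mod 715).


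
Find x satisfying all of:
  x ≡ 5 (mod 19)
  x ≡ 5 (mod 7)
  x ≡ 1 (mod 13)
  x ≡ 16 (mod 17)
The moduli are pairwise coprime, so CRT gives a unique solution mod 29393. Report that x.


Product of moduli M = 19 · 7 · 13 · 17 = 29393.
Merge one congruence at a time:
  Start: x ≡ 5 (mod 19).
  Combine with x ≡ 5 (mod 7); new modulus lcm = 133.
    Write x = 5 + 19·t and substitute into x ≡ 5 (mod 7): 19·t ≡ 5 − 5 = 0 (mod 7).
    Reduce coefficients mod 7: 5·t ≡ 0 (mod 7).
    The inverse of 5 mod 7 is 3 (since 5·3 = 15 = 2·7 + 1), so t ≡ 3·0 = 0 ≡ 0 (mod 7).
    Then x = 5 + 19·0 = 5, valid modulo lcm(19, 7) = 133: x ≡ 5 (mod 133).
  Combine with x ≡ 1 (mod 13); new modulus lcm = 1729.
    Write x = 5 + 133·t and substitute into x ≡ 1 (mod 13): 133·t ≡ 1 − 5 = -4 (mod 13).
    Reduce coefficients mod 13: 3·t ≡ 9 (mod 13).
    The inverse of 3 mod 13 is 9 (since 3·9 = 27 = 2·13 + 1), so t ≡ 9·9 = 81 ≡ 3 (mod 13).
    Then x = 5 + 133·3 = 404, valid modulo lcm(133, 13) = 1729: x ≡ 404 (mod 1729).
  Combine with x ≡ 16 (mod 17); new modulus lcm = 29393.
    Write x = 404 + 1729·t and substitute into x ≡ 16 (mod 17): 1729·t ≡ 16 − 404 = -388 (mod 17).
    Reduce coefficients mod 17: 12·t ≡ 3 (mod 17).
    The inverse of 12 mod 17 is 10 (since 12·10 = 120 = 7·17 + 1), so t ≡ 10·3 = 30 ≡ 13 (mod 17).
    Then x = 404 + 1729·13 = 22881, valid modulo lcm(1729, 17) = 29393: x ≡ 22881 (mod 29393).
Verify against each original: 22881 mod 19 = 5, 22881 mod 7 = 5, 22881 mod 13 = 1, 22881 mod 17 = 16.

x ≡ 22881 (mod 29393).


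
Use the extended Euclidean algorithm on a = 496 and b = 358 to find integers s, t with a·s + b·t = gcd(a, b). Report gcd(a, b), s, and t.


Euclidean algorithm on (496, 358) — divide until remainder is 0:
  496 = 1 · 358 + 138
  358 = 2 · 138 + 82
  138 = 1 · 82 + 56
  82 = 1 · 56 + 26
  56 = 2 · 26 + 4
  26 = 6 · 4 + 2
  4 = 2 · 2 + 0
gcd(496, 358) = 2.
Track Bezout coefficients alongside the remainders: start with r₀ = 496 = a·1 + b·0 (s = 1, t = 0) and r₁ = 358 = a·0 + b·1 (s = 0, t = 1); each new remainder r_{k+1} = r_{k-1} − q_k·r_k inherits s_{k+1} = s_{k-1} − q_k·s_k, t_{k+1} = t_{k-1} − q_k·t_k, so r_k = a·s_k + b·t_k at every step:
  q = 1: r = 138, s = 1 − 1·0 = 1, t = 0 − 1·1 = -1  (check: 496·1 + 358·(-1) = 138)
  q = 2: r = 82, s = 0 − 2·1 = -2, t = 1 − 2·(-1) = 3  (check: 496·(-2) + 358·3 = 82)
  q = 1: r = 56, s = 1 − 1·(-2) = 3, t = -1 − 1·3 = -4  (check: 496·3 + 358·(-4) = 56)
  q = 1: r = 26, s = -2 − 1·3 = -5, t = 3 − 1·(-4) = 7  (check: 496·(-5) + 358·7 = 26)
  q = 2: r = 4, s = 3 − 2·(-5) = 13, t = -4 − 2·7 = -18  (check: 496·13 + 358·(-18) = 4)
  q = 6: r = 2, s = -5 − 6·13 = -83, t = 7 − 6·(-18) = 115  (check: 496·(-83) + 358·115 = 2)
The row with r = 2 (the gcd) gives the Bezout coefficients s = -83, t = 115.
Result: 496 · (-83) + 358 · (115) = 2.

gcd(496, 358) = 2; s = -83, t = 115 (check: 496·(-83) + 358·115 = 2).


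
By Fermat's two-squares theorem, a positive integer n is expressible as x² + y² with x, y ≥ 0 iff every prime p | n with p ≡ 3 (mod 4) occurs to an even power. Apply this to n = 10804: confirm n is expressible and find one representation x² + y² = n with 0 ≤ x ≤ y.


Step 1: Factor n = 10804 = 2^2 · 37 · 73.
Step 2: Check the mod-4 condition on each prime factor: 2 = 2 (special); 37 ≡ 1 (mod 4), exponent 1; 73 ≡ 1 (mod 4), exponent 1.
All primes ≡ 3 (mod 4) appear to even exponent (or don't appear), so by the two-squares theorem n IS expressible as a sum of two squares.
Step 3: Build a representation. Group n = k² · m with k = 2 and m = 37 · 73 = 2701 (a product of primes ≡ 1 (mod 4)); a representation of m scales to one of n via (k·x)² + (k·y)² = k²(x² + y²). Each prime p ≡ 1 (mod 4) is itself a sum of two squares; find a² by testing p − a² for a perfect square:
  37: 37 − 1² = 36 = 6² ⇒ 37 = 1² + 6².
  73: 73 − 1² = 72, 73 − 2² = 69, 73 − 3² = 64 = 8² ⇒ 73 = 3² + 8².
  Combine using the Brahmagupta–Fibonacci identity (a² + b²)(c² + d²) = (ac − bd)² + (ad + bc)² = (ac + bd)² + (ad − bc)²:
  37 · 73 = 2701: from (1² + 6²)(3² + 8²), take (1·3 − 6·8, 1·8 + 6·3) = (3 − 48, 8 + 18) = (-45, 26); dropping signs (only squares matter) gives (45, 26); check 45² + 26² = 2025 + 676 = 2701 ✓.
  Scale by k = 2: (2·45, 2·26) = (90, 52).
Step 4: Order so x ≤ y and verify: 52² + 90² = 2704 + 8100 = 10804 = n. ✓

n = 10804 = 52² + 90² (one valid representation with x ≤ y).


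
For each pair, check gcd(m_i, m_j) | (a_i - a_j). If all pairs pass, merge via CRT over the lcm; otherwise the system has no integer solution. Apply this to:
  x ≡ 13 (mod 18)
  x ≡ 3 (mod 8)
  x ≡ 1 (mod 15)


Moduli 18, 8, 15 are not pairwise coprime, so CRT works modulo lcm(m_i) when all pairwise compatibility conditions hold.
Pairwise compatibility: gcd(m_i, m_j) must divide a_i - a_j for every pair.
Merge one congruence at a time:
  Start: x ≡ 13 (mod 18).
  Combine with x ≡ 3 (mod 8): gcd(18, 8) = 2; 3 - 13 = -10, which IS divisible by 2, so compatible.
    Write x = 13 + 18·t and substitute into x ≡ 3 (mod 8): 18·t ≡ 3 − 13 = -10 (mod 8).
    Divide the congruence (and modulus) by g = 2: 9·t ≡ -5 (mod 4).
    Reduce coefficients mod 4: 1·t ≡ 3 (mod 4).
    So t ≡ 3 (mod 4).
    Then x = 13 + 18·3 = 67, valid modulo lcm(18, 8) = 72: x ≡ 67 (mod 72).
  Combine with x ≡ 1 (mod 15): gcd(72, 15) = 3; 1 - 67 = -66, which IS divisible by 3, so compatible.
    Write x = 67 + 72·t and substitute into x ≡ 1 (mod 15): 72·t ≡ 1 − 67 = -66 (mod 15).
    Divide the congruence (and modulus) by g = 3: 24·t ≡ -22 (mod 5).
    Reduce coefficients mod 5: 4·t ≡ 3 (mod 5).
    The inverse of 4 mod 5 is 4 (since 4·4 = 16 = 3·5 + 1), so t ≡ 4·3 = 12 ≡ 2 (mod 5).
    Then x = 67 + 72·2 = 211, valid modulo lcm(72, 15) = 360: x ≡ 211 (mod 360).
Verify: 211 mod 18 = 13, 211 mod 8 = 3, 211 mod 15 = 1.

x ≡ 211 (mod 360).


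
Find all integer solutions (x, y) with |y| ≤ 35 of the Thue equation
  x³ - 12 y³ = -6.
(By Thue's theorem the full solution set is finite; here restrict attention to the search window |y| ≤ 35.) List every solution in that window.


The equation is x³ - 12y³ = -6. For fixed y, x³ = 12·y³ − 6, so a solution requires the RHS to be a perfect cube.
Strategy: iterate y from -35 to 35, compute RHS = 12·y³ − 6, and check whether it is a (positive or negative) perfect cube.
Check small values of y:
  y = 0: RHS = -6 is not a perfect cube.
  y = 1: RHS = 6 is not a perfect cube.
  y = -1: RHS = -18 is not a perfect cube.
  y = 2: RHS = 90 is not a perfect cube.
  y = -2: RHS = -102 is not a perfect cube.
  y = 3: RHS = 318 is not a perfect cube.
  y = -3: RHS = -330 is not a perfect cube.
Continuing the search up to |y| = 35 finds no solutions either.
No (x, y) in the scanned range satisfies the equation.

No integer solutions with |y| ≤ 35.


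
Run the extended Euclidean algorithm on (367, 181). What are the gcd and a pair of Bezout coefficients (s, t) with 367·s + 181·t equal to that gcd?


Euclidean algorithm on (367, 181) — divide until remainder is 0:
  367 = 2 · 181 + 5
  181 = 36 · 5 + 1
  5 = 5 · 1 + 0
gcd(367, 181) = 1.
Track Bezout coefficients alongside the remainders: start with r₀ = 367 = a·1 + b·0 (s = 1, t = 0) and r₁ = 181 = a·0 + b·1 (s = 0, t = 1); each new remainder r_{k+1} = r_{k-1} − q_k·r_k inherits s_{k+1} = s_{k-1} − q_k·s_k, t_{k+1} = t_{k-1} − q_k·t_k, so r_k = a·s_k + b·t_k at every step:
  q = 2: r = 5, s = 1 − 2·0 = 1, t = 0 − 2·1 = -2  (check: 367·1 + 181·(-2) = 5)
  q = 36: r = 1, s = 0 − 36·1 = -36, t = 1 − 36·(-2) = 73  (check: 367·(-36) + 181·73 = 1)
The row with r = 1 (the gcd) gives the Bezout coefficients s = -36, t = 73.
Result: 367 · (-36) + 181 · (73) = 1.

gcd(367, 181) = 1; s = -36, t = 73 (check: 367·(-36) + 181·73 = 1).


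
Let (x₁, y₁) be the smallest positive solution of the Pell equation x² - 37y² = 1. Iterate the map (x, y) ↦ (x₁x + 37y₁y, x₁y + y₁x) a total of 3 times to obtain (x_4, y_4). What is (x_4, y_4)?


Step 1: Find the fundamental solution (x₁, y₁) of x² - 37y² = 1.
  Expand √37 as a continued fraction. a₀ = ⌊√37⌋ = 6; iterate m_{k+1} = d_k·a_k − m_k, d_{k+1} = (37 − m_{k+1}²)/d_k, a_{k+1} = ⌊(a₀ + m_{k+1})/d_{k+1}⌋ (starting m₀ = 0, d₀ = 1), with convergents p_k = a_k·p_{k-1} + p_{k-2}, q_k = a_k·q_{k-1} + q_{k-2} (p₋₁ = 1, q₋₁ = 0):
  k = 0: a₀ = 6; p₀/q₀ = 6/1; p₀² − 37·q₀² = 36 − 37 = -1.
  k = 1: m = 6, d = 1, a = ⌊(6 + 6)/1⌋ = 12; p/q = (12·6 + 1)/(12·1 + 0) = 73/12; p² − 37·q² = 5329 − 5328 = 1.
  The first convergent with p² − 37·q² = 1 gives the fundamental solution (x₁, y₁) = (73, 12).
Step 2: Apply the recurrence (x_{n+1}, y_{n+1}) = (x₁x_n + 37y₁y_n, x₁y_n + y₁x_n) repeatedly.
  From (x_1, y_1) = (73, 12): x_2 = 73·73 + 37·12·12 = 10657; y_2 = 73·12 + 12·73 = 1752.
  From (x_2, y_2) = (10657, 1752): x_3 = 73·10657 + 37·12·1752 = 1555849; y_3 = 73·1752 + 12·10657 = 255780.
  From (x_3, y_3) = (1555849, 255780): x_4 = 73·1555849 + 37·12·255780 = 227143297; y_4 = 73·255780 + 12·1555849 = 37342128.
Step 3: Verify x_4² - 37·y_4² = 51594077372030209 - 51594077372030208 = 1 (should be 1). ✓

(x_1, y_1) = (73, 12); (x_4, y_4) = (227143297, 37342128).


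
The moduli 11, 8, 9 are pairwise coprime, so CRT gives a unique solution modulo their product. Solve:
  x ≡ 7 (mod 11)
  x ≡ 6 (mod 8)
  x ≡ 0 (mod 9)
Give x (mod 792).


Moduli 11, 8, 9 are pairwise coprime; by CRT there is a unique solution modulo M = 11 · 8 · 9 = 792.
Solve pairwise, accumulating the modulus:
  Start with x ≡ 7 (mod 11).
  Combine with x ≡ 6 (mod 8): since gcd(11, 8) = 1, we get a unique residue mod 88.
    Write x = 7 + 11·t and substitute into x ≡ 6 (mod 8): 11·t ≡ 6 − 7 = -1 (mod 8).
    Reduce coefficients mod 8: 3·t ≡ 7 (mod 8).
    The inverse of 3 mod 8 is 3 (since 3·3 = 9 = 1·8 + 1), so t ≡ 3·7 = 21 ≡ 5 (mod 8).
    Then x = 7 + 11·5 = 62, valid modulo lcm(11, 8) = 88: x ≡ 62 (mod 88).
  Combine with x ≡ 0 (mod 9): since gcd(88, 9) = 1, we get a unique residue mod 792.
    Write x = 62 + 88·t and substitute into x ≡ 0 (mod 9): 88·t ≡ 0 − 62 = -62 (mod 9).
    Reduce coefficients mod 9: 7·t ≡ 1 (mod 9).
    The inverse of 7 mod 9 is 4 (since 7·4 = 28 = 3·9 + 1), so t ≡ 4·1 = 4 ≡ 4 (mod 9).
    Then x = 62 + 88·4 = 414, valid modulo lcm(88, 9) = 792: x ≡ 414 (mod 792).
Verify: 414 mod 11 = 7 ✓, 414 mod 8 = 6 ✓, 414 mod 9 = 0 ✓.

x ≡ 414 (mod 792).


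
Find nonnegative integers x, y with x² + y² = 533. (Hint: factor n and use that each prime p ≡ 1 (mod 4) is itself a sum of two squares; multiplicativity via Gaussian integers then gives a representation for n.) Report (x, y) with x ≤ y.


Step 1: Factor n = 533 = 13 · 41.
Step 2: Check the mod-4 condition on each prime factor: 13 ≡ 1 (mod 4), exponent 1; 41 ≡ 1 (mod 4), exponent 1.
All primes ≡ 3 (mod 4) appear to even exponent (or don't appear), so by the two-squares theorem n IS expressible as a sum of two squares.
Step 3: Build a representation. Here n = 13 · 41 is a product of primes ≡ 1 (mod 4). Each prime p ≡ 1 (mod 4) is itself a sum of two squares; find a² by testing p − a² for a perfect square:
  13: 13 − 1² = 12, 13 − 2² = 9 = 3² ⇒ 13 = 2² + 3².
  41: 41 − 1² = 40, 41 − 2² = 37, 41 − 3² = 32, 41 − 4² = 25 = 5² ⇒ 41 = 4² + 5².
  Combine using the Brahmagupta–Fibonacci identity (a² + b²)(c² + d²) = (ac − bd)² + (ad + bc)² = (ac + bd)² + (ad − bc)²:
  13 · 41 = 533: from (2² + 3²)(4² + 5²), take (2·4 − 3·5, 2·5 + 3·4) = (8 − 15, 10 + 12) = (-7, 22); dropping signs (only squares matter) gives (7, 22); check 7² + 22² = 49 + 484 = 533 ✓.
Step 4: Order so x ≤ y and verify: 7² + 22² = 49 + 484 = 533 = n. ✓

n = 533 = 7² + 22² (one valid representation with x ≤ y).


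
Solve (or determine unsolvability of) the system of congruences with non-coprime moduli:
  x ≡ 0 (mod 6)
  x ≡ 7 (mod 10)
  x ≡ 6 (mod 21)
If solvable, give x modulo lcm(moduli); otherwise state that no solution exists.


Moduli 6, 10, 21 are not pairwise coprime, so CRT works modulo lcm(m_i) when all pairwise compatibility conditions hold.
Pairwise compatibility: gcd(m_i, m_j) must divide a_i - a_j for every pair.
Merge one congruence at a time:
  Start: x ≡ 0 (mod 6).
  Combine with x ≡ 7 (mod 10): gcd(6, 10) = 2, and 7 - 0 = 7 is NOT divisible by 2.
    ⇒ system is inconsistent (no integer solution).

No solution (the system is inconsistent).


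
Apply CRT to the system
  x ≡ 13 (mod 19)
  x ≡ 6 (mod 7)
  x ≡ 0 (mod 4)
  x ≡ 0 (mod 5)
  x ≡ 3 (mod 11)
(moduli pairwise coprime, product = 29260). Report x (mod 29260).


Product of moduli M = 19 · 7 · 4 · 5 · 11 = 29260.
Merge one congruence at a time:
  Start: x ≡ 13 (mod 19).
  Combine with x ≡ 6 (mod 7); new modulus lcm = 133.
    Write x = 13 + 19·t and substitute into x ≡ 6 (mod 7): 19·t ≡ 6 − 13 = -7 (mod 7).
    Reduce coefficients mod 7: 5·t ≡ 0 (mod 7).
    The inverse of 5 mod 7 is 3 (since 5·3 = 15 = 2·7 + 1), so t ≡ 3·0 = 0 ≡ 0 (mod 7).
    Then x = 13 + 19·0 = 13, valid modulo lcm(19, 7) = 133: x ≡ 13 (mod 133).
  Combine with x ≡ 0 (mod 4); new modulus lcm = 532.
    Write x = 13 + 133·t and substitute into x ≡ 0 (mod 4): 133·t ≡ 0 − 13 = -13 (mod 4).
    Reduce coefficients mod 4: 1·t ≡ 3 (mod 4).
    So t ≡ 3 (mod 4).
    Then x = 13 + 133·3 = 412, valid modulo lcm(133, 4) = 532: x ≡ 412 (mod 532).
  Combine with x ≡ 0 (mod 5); new modulus lcm = 2660.
    Write x = 412 + 532·t and substitute into x ≡ 0 (mod 5): 532·t ≡ 0 − 412 = -412 (mod 5).
    Reduce coefficients mod 5: 2·t ≡ 3 (mod 5).
    The inverse of 2 mod 5 is 3 (since 2·3 = 6 = 1·5 + 1), so t ≡ 3·3 = 9 ≡ 4 (mod 5).
    Then x = 412 + 532·4 = 2540, valid modulo lcm(532, 5) = 2660: x ≡ 2540 (mod 2660).
  Combine with x ≡ 3 (mod 11); new modulus lcm = 29260.
    Write x = 2540 + 2660·t and substitute into x ≡ 3 (mod 11): 2660·t ≡ 3 − 2540 = -2537 (mod 11).
    Reduce coefficients mod 11: 9·t ≡ 4 (mod 11).
    The inverse of 9 mod 11 is 5 (since 9·5 = 45 = 4·11 + 1), so t ≡ 5·4 = 20 ≡ 9 (mod 11).
    Then x = 2540 + 2660·9 = 26480, valid modulo lcm(2660, 11) = 29260: x ≡ 26480 (mod 29260).
Verify against each original: 26480 mod 19 = 13, 26480 mod 7 = 6, 26480 mod 4 = 0, 26480 mod 5 = 0, 26480 mod 11 = 3.

x ≡ 26480 (mod 29260).


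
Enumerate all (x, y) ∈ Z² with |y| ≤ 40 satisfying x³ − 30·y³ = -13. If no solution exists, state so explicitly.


The equation is x³ - 30y³ = -13. For fixed y, x³ = 30·y³ − 13, so a solution requires the RHS to be a perfect cube.
Strategy: iterate y from -40 to 40, compute RHS = 30·y³ − 13, and check whether it is a (positive or negative) perfect cube.
Check small values of y:
  y = 0: RHS = -13 is not a perfect cube.
  y = 1: RHS = 17 is not a perfect cube.
  y = -1: RHS = -43 is not a perfect cube.
  y = 2: RHS = 227 is not a perfect cube.
  y = -2: RHS = -253 is not a perfect cube.
  y = 3: RHS = 797 is not a perfect cube.
  y = -3: RHS = -823 is not a perfect cube.
Continuing the search up to |y| = 40 finds no solutions either.
No (x, y) in the scanned range satisfies the equation.

No integer solutions with |y| ≤ 40.


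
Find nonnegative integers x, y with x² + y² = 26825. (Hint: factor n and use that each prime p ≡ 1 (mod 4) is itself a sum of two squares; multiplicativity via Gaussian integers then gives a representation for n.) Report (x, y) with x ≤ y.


Step 1: Factor n = 26825 = 5^2 · 29 · 37.
Step 2: Check the mod-4 condition on each prime factor: 5 ≡ 1 (mod 4), exponent 2; 29 ≡ 1 (mod 4), exponent 1; 37 ≡ 1 (mod 4), exponent 1.
All primes ≡ 3 (mod 4) appear to even exponent (or don't appear), so by the two-squares theorem n IS expressible as a sum of two squares.
Step 3: Build a representation. Group n = k² · m with k = 5 and m = 29 · 37 = 1073 (a product of primes ≡ 1 (mod 4)); a representation of m scales to one of n via (k·x)² + (k·y)² = k²(x² + y²). Each prime p ≡ 1 (mod 4) is itself a sum of two squares; find a² by testing p − a² for a perfect square:
  29: 29 − 1² = 28, 29 − 2² = 25 = 5² ⇒ 29 = 2² + 5².
  37: 37 − 1² = 36 = 6² ⇒ 37 = 1² + 6².
  Combine using the Brahmagupta–Fibonacci identity (a² + b²)(c² + d²) = (ac − bd)² + (ad + bc)² = (ac + bd)² + (ad − bc)²:
  29 · 37 = 1073: from (2² + 5²)(1² + 6²), take (2·1 − 5·6, 2·6 + 5·1) = (2 − 30, 12 + 5) = (-28, 17); dropping signs (only squares matter) gives (28, 17); check 28² + 17² = 784 + 289 = 1073 ✓.
  Scale by k = 5: (5·28, 5·17) = (140, 85).
Step 4: Order so x ≤ y and verify: 85² + 140² = 7225 + 19600 = 26825 = n. ✓

n = 26825 = 85² + 140² (one valid representation with x ≤ y).


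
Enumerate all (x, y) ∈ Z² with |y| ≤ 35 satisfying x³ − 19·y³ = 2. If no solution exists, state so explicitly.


The equation is x³ - 19y³ = 2. For fixed y, x³ = 19·y³ + 2, so a solution requires the RHS to be a perfect cube.
Strategy: iterate y from -35 to 35, compute RHS = 19·y³ + 2, and check whether it is a (positive or negative) perfect cube.
Check small values of y:
  y = 0: RHS = 2 is not a perfect cube.
  y = 1: RHS = 21 is not a perfect cube.
  y = -1: RHS = -17 is not a perfect cube.
  y = 2: RHS = 154 is not a perfect cube.
  y = -2: RHS = -150 is not a perfect cube.
  y = 3: RHS = 515 is not a perfect cube.
  y = -3: RHS = -511 is not a perfect cube.
Continuing the search up to |y| = 35 finds no solutions either.
No (x, y) in the scanned range satisfies the equation.

No integer solutions with |y| ≤ 35.


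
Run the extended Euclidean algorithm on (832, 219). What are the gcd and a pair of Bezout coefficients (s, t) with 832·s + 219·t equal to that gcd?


Euclidean algorithm on (832, 219) — divide until remainder is 0:
  832 = 3 · 219 + 175
  219 = 1 · 175 + 44
  175 = 3 · 44 + 43
  44 = 1 · 43 + 1
  43 = 43 · 1 + 0
gcd(832, 219) = 1.
Track Bezout coefficients alongside the remainders: start with r₀ = 832 = a·1 + b·0 (s = 1, t = 0) and r₁ = 219 = a·0 + b·1 (s = 0, t = 1); each new remainder r_{k+1} = r_{k-1} − q_k·r_k inherits s_{k+1} = s_{k-1} − q_k·s_k, t_{k+1} = t_{k-1} − q_k·t_k, so r_k = a·s_k + b·t_k at every step:
  q = 3: r = 175, s = 1 − 3·0 = 1, t = 0 − 3·1 = -3  (check: 832·1 + 219·(-3) = 175)
  q = 1: r = 44, s = 0 − 1·1 = -1, t = 1 − 1·(-3) = 4  (check: 832·(-1) + 219·4 = 44)
  q = 3: r = 43, s = 1 − 3·(-1) = 4, t = -3 − 3·4 = -15  (check: 832·4 + 219·(-15) = 43)
  q = 1: r = 1, s = -1 − 1·4 = -5, t = 4 − 1·(-15) = 19  (check: 832·(-5) + 219·19 = 1)
The row with r = 1 (the gcd) gives the Bezout coefficients s = -5, t = 19.
Result: 832 · (-5) + 219 · (19) = 1.

gcd(832, 219) = 1; s = -5, t = 19 (check: 832·(-5) + 219·19 = 1).


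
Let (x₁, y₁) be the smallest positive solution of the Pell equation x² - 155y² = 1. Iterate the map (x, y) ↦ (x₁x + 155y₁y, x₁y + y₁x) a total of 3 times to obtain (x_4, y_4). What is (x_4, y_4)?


Step 1: Find the fundamental solution (x₁, y₁) of x² - 155y² = 1.
  Expand √155 as a continued fraction. a₀ = ⌊√155⌋ = 12; iterate m_{k+1} = d_k·a_k − m_k, d_{k+1} = (155 − m_{k+1}²)/d_k, a_{k+1} = ⌊(a₀ + m_{k+1})/d_{k+1}⌋ (starting m₀ = 0, d₀ = 1), with convergents p_k = a_k·p_{k-1} + p_{k-2}, q_k = a_k·q_{k-1} + q_{k-2} (p₋₁ = 1, q₋₁ = 0):
  k = 0: a₀ = 12; p₀/q₀ = 12/1; p₀² − 155·q₀² = 144 − 155 = -11.
  k = 1: m = 12, d = 11, a = ⌊(12 + 12)/11⌋ = 2; p/q = (2·12 + 1)/(2·1 + 0) = 25/2; p² − 155·q² = 625 − 620 = 5.
  k = 2: m = 10, d = 5, a = ⌊(12 + 10)/5⌋ = 4; p/q = (4·25 + 12)/(4·2 + 1) = 112/9; p² − 155·q² = 12544 − 12555 = -11.
  k = 3: m = 10, d = 11, a = ⌊(12 + 10)/11⌋ = 2; p/q = (2·112 + 25)/(2·9 + 2) = 249/20; p² − 155·q² = 62001 − 62000 = 1.
  The first convergent with p² − 155·q² = 1 gives the fundamental solution (x₁, y₁) = (249, 20).
Step 2: Apply the recurrence (x_{n+1}, y_{n+1}) = (x₁x_n + 155y₁y_n, x₁y_n + y₁x_n) repeatedly.
  From (x_1, y_1) = (249, 20): x_2 = 249·249 + 155·20·20 = 124001; y_2 = 249·20 + 20·249 = 9960.
  From (x_2, y_2) = (124001, 9960): x_3 = 249·124001 + 155·20·9960 = 61752249; y_3 = 249·9960 + 20·124001 = 4960060.
  From (x_3, y_3) = (61752249, 4960060): x_4 = 249·61752249 + 155·20·4960060 = 30752496001; y_4 = 249·4960060 + 20·61752249 = 2470099920.
Step 3: Verify x_4² - 155·y_4² = 945716010291520992001 - 945716010291520992000 = 1 (should be 1). ✓

(x_1, y_1) = (249, 20); (x_4, y_4) = (30752496001, 2470099920).
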